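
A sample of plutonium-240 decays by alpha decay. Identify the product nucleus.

Alpha decay: mass number changes by -4, atomic number by -2.
A: 240 − 4 = 236; Z: 94 − 2 = 92.
Z = 92 is uranium, so the daughter is uranium-236.

U-236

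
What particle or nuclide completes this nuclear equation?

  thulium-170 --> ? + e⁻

Conserve mass number: 170 = A + 0, so A = 170.
Conserve atomic number: 69 = Z − 1, so Z = 70.
Z = 70 is ytterbium, so the species is ytterbium-170.

Yb-170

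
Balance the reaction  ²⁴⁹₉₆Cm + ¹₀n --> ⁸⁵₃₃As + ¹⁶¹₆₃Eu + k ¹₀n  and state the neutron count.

4

Conserve mass number: 250 = 85 + 161 + k, so k = 250 − 246 = 4.
Check atomic number: 96 = 33 + 63 + 0 = 96. ✓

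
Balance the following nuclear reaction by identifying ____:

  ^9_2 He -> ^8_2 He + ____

Conserve mass number: 9 = 8 + A, so A = 1.
Conserve atomic number: 2 = 2 + Z, so Z = 0.
A = 1 and Z = 0 is ^1_0 n — a neutron.

neutron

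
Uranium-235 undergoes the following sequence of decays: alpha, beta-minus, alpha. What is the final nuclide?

Start: (A, Z) = (235, 92).
After α: (231, 90).
After β⁻: (231, 91).
After α: (227, 89).
Z = 89 is actinium.

Ac-227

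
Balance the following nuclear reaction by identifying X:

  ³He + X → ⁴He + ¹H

Conserve mass number: 3 + A = 4 + 1, so A = 2.
Conserve atomic number: 2 + Z = 2 + 1, so Z = 1.
A = 2 and Z = 1 is ²H — a deuteron.

deuteron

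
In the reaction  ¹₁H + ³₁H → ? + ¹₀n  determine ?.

Conserve mass number: 1 + 3 = A + 1, so A = 3.
Conserve atomic number: 1 + 1 = Z + 0, so Z = 2.
Z = 2 is helium, so the species is ³₂He.

He-3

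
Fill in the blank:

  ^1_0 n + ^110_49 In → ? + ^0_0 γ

Conserve mass number: 1 + 110 = A + 0, so A = 111.
Conserve atomic number: 0 + 49 = Z + 0, so Z = 49.
Z = 49 is indium, so the species is ^111_49 In.

In-111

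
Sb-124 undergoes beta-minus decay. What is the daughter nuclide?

Te-124

Beta-minus decay: mass number changes by +0, atomic number by +1.
A: 124 = 124; Z: 51 + 1 = 52.
Z = 52 is tellurium, so the daughter is Te-124.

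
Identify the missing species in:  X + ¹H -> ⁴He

Conserve mass number: A + 1 = 4, so A = 3.
Conserve atomic number: Z + 1 = 2, so Z = 1.
A = 3 and Z = 1 is ³H — a triton.

triton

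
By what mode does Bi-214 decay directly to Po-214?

ΔA = 214 − 214 = 0; ΔZ = 84 − 83 = +1.
A is unchanged and Z rises by 1 — a neutron has become a proton (β⁻ decay).

beta-minus decay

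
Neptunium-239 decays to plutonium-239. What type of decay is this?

ΔA = 239 − 239 = 0; ΔZ = 94 − 93 = +1.
A is unchanged and Z rises by 1 — a neutron has become a proton (β⁻ decay).

beta-minus decay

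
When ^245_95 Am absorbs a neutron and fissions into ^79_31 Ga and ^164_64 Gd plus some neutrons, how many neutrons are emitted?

Conserve mass number: 246 = 79 + 164 + k, so k = 246 − 243 = 3.
Check atomic number: 95 = 31 + 64 + 0 = 95. ✓

3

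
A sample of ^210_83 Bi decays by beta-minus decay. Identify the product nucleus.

Beta-minus decay: mass number changes by +0, atomic number by +1.
A: 210 = 210; Z: 83 + 1 = 84.
Z = 84 is polonium, so the daughter is ^210_84 Po.

Po-210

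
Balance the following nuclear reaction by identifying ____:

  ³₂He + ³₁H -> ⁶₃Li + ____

Conserve mass number: 3 + 3 = 6 + A, so A = 0.
Conserve atomic number: 2 + 1 = 3 + Z, so Z = 0.
A = 0 and Z = 0 is ⁰₀γ — a gamma ray.

gamma ray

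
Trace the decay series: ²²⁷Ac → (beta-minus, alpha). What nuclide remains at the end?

Ra-223

Start: (A, Z) = (227, 89).
After β⁻: (227, 90).
After α: (223, 88).
Z = 88 is radium.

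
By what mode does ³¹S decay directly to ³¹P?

ΔA = 31 − 31 = 0; ΔZ = 15 − 16 = -1.
A is unchanged and Z drops by 1 — a proton has become a neutron (β⁺ emission or electron capture).

beta-plus decay or electron capture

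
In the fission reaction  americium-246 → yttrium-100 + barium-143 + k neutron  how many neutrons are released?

Conserve mass number: 246 = 100 + 143 + k, so k = 246 − 243 = 3.
Check atomic number: 95 = 39 + 56 + 0 = 95. ✓

3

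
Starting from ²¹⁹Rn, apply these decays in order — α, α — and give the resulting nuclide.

Start: (A, Z) = (219, 86).
After α: (215, 84).
After α: (211, 82).
Z = 82 is lead.

Pb-211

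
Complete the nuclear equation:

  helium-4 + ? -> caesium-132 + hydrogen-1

Xe-129

Conserve mass number: 4 + A = 132 + 1, so A = 129.
Conserve atomic number: 2 + Z = 55 + 1, so Z = 54.
Z = 54 is xenon, so the species is xenon-129.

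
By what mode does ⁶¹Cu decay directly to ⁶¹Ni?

ΔA = 61 − 61 = 0; ΔZ = 28 − 29 = -1.
A is unchanged and Z drops by 1 — a proton has become a neutron (β⁺ emission or electron capture).

beta-plus decay or electron capture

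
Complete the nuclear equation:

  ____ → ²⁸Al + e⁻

Mg-28

Conserve mass number: A = 28 + 0, so A = 28.
Conserve atomic number: Z = 13 − 1, so Z = 12.
Z = 12 is magnesium, so the species is ²⁸Mg.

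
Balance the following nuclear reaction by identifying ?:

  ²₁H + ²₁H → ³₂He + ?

Conserve mass number: 2 + 2 = 3 + A, so A = 1.
Conserve atomic number: 1 + 1 = 2 + Z, so Z = 0.
A = 1 and Z = 0 is ¹₀n — a neutron.

neutron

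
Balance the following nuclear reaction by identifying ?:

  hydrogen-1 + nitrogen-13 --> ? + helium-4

Conserve mass number: 1 + 13 = A + 4, so A = 10.
Conserve atomic number: 1 + 7 = Z + 2, so Z = 6.
Z = 6 is carbon, so the species is carbon-10.

C-10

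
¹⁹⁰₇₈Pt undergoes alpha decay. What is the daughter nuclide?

Alpha decay: mass number changes by -4, atomic number by -2.
A: 190 − 4 = 186; Z: 78 − 2 = 76.
Z = 76 is osmium, so the daughter is ¹⁸⁶₇₆Os.

Os-186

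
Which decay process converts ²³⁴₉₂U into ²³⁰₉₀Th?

ΔA = 230 − 234 = -4; ΔZ = 90 − 92 = -2.
A drops by 4 and Z drops by 2 — the signature of alpha emission.

alpha decay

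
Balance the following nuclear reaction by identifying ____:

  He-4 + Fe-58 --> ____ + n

Conserve mass number: 4 + 58 = A + 1, so A = 61.
Conserve atomic number: 2 + 26 = Z + 0, so Z = 28.
Z = 28 is nickel, so the species is Ni-61.

Ni-61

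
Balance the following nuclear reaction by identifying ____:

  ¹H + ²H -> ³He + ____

Conserve mass number: 1 + 2 = 3 + A, so A = 0.
Conserve atomic number: 1 + 1 = 2 + Z, so Z = 0.
A = 0 and Z = 0 is γ — a gamma ray.

gamma ray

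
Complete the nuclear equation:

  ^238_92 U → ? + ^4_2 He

Th-234

Conserve mass number: 238 = A + 4, so A = 234.
Conserve atomic number: 92 = Z + 2, so Z = 90.
Z = 90 is thorium, so the species is ^234_90 Th.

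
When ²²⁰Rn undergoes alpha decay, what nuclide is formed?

Po-216

Alpha decay: mass number changes by -4, atomic number by -2.
A: 220 − 4 = 216; Z: 86 − 2 = 84.
Z = 84 is polonium, so the daughter is ²¹⁶Po.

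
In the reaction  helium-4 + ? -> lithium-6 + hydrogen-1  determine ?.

Conserve mass number: 4 + A = 6 + 1, so A = 3.
Conserve atomic number: 2 + Z = 3 + 1, so Z = 2.
Z = 2 is helium, so the species is helium-3.

He-3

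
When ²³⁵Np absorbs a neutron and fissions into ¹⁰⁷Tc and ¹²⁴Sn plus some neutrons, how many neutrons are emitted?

Conserve mass number: 236 = 107 + 124 + k, so k = 236 − 231 = 5.
Check atomic number: 93 = 43 + 50 + 0 = 93. ✓

5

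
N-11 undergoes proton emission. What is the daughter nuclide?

Proton emission: mass number changes by -1, atomic number by -1.
A: 11 − 1 = 10; Z: 7 − 1 = 6.
Z = 6 is carbon, so the daughter is C-10.

C-10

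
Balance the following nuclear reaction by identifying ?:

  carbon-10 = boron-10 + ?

positron

Conserve mass number: 10 = 10 + A, so A = 0.
Conserve atomic number: 6 = 5 + Z, so Z = 1.
A = 0 and Z = 1 is e⁺ — a positron.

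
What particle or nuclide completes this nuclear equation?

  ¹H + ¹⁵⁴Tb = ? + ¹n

Dy-154

Conserve mass number: 1 + 154 = A + 1, so A = 154.
Conserve atomic number: 1 + 65 = Z + 0, so Z = 66.
Z = 66 is dysprosium, so the species is ¹⁵⁴Dy.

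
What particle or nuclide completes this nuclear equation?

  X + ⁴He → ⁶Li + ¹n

Conserve mass number: A + 4 = 6 + 1, so A = 3.
Conserve atomic number: Z + 2 = 3 + 0, so Z = 1.
A = 3 and Z = 1 is ³H — a triton.

triton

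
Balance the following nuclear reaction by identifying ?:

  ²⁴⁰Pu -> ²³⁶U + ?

alpha particle

Conserve mass number: 240 = 236 + A, so A = 4.
Conserve atomic number: 94 = 92 + Z, so Z = 2.
A = 4 and Z = 2 is ⁴He — an alpha particle.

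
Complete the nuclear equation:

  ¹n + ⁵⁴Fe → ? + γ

Conserve mass number: 1 + 54 = A + 0, so A = 55.
Conserve atomic number: 0 + 26 = Z + 0, so Z = 26.
Z = 26 is iron, so the species is ⁵⁵Fe.

Fe-55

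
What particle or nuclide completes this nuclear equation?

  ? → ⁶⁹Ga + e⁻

Zn-69

Conserve mass number: A = 69 + 0, so A = 69.
Conserve atomic number: Z = 31 − 1, so Z = 30.
Z = 30 is zinc, so the species is ⁶⁹Zn.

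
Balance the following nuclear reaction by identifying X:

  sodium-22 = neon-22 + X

positron

Conserve mass number: 22 = 22 + A, so A = 0.
Conserve atomic number: 11 = 10 + Z, so Z = 1.
A = 0 and Z = 1 is e⁺ — a positron.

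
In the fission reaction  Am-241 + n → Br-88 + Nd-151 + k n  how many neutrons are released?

Conserve mass number: 242 = 88 + 151 + k, so k = 242 − 239 = 3.
Check atomic number: 95 = 35 + 60 + 0 = 95. ✓

3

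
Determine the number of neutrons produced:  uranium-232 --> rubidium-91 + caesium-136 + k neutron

Conserve mass number: 232 = 91 + 136 + k, so k = 232 − 227 = 5.
Check atomic number: 92 = 37 + 55 + 0 = 92. ✓

5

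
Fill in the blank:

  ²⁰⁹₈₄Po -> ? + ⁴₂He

Conserve mass number: 209 = A + 4, so A = 205.
Conserve atomic number: 84 = Z + 2, so Z = 82.
Z = 82 is lead, so the species is ²⁰⁵₈₂Pb.

Pb-205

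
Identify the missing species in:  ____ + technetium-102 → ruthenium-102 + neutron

Conserve mass number: A + 102 = 102 + 1, so A = 1.
Conserve atomic number: Z + 43 = 44 + 0, so Z = 1.
A = 1 and Z = 1 is hydrogen-1 — a proton.

proton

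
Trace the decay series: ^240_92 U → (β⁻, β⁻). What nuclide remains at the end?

Pu-240

Start: (A, Z) = (240, 92).
After β⁻: (240, 93).
After β⁻: (240, 94).
Z = 94 is plutonium.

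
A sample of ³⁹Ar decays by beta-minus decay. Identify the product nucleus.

K-39

Beta-minus decay: mass number changes by +0, atomic number by +1.
A: 39 = 39; Z: 18 + 1 = 19.
Z = 19 is potassium, so the daughter is ³⁹K.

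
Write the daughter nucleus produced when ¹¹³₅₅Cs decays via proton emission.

Xe-112

Proton emission: mass number changes by -1, atomic number by -1.
A: 113 − 1 = 112; Z: 55 − 1 = 54.
Z = 54 is xenon, so the daughter is ¹¹²₅₄Xe.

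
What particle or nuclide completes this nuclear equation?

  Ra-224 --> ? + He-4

Rn-220

Conserve mass number: 224 = A + 4, so A = 220.
Conserve atomic number: 88 = Z + 2, so Z = 86.
Z = 86 is radon, so the species is Rn-220.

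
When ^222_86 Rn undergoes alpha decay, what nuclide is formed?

Alpha decay: mass number changes by -4, atomic number by -2.
A: 222 − 4 = 218; Z: 86 − 2 = 84.
Z = 84 is polonium, so the daughter is ^218_84 Po.

Po-218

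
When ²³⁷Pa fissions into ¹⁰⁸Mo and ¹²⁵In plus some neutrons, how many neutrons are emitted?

Conserve mass number: 237 = 108 + 125 + k, so k = 237 − 233 = 4.
Check atomic number: 91 = 42 + 49 + 0 = 91. ✓

4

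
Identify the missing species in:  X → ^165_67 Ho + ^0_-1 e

Dy-165

Conserve mass number: A = 165 + 0, so A = 165.
Conserve atomic number: Z = 67 − 1, so Z = 66.
Z = 66 is dysprosium, so the species is ^165_66 Dy.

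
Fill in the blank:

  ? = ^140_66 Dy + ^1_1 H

Ho-141

Conserve mass number: A = 140 + 1, so A = 141.
Conserve atomic number: Z = 66 + 1, so Z = 67.
Z = 67 is holmium, so the species is ^141_67 Ho.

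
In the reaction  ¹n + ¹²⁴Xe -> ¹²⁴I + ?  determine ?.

proton

Conserve mass number: 1 + 124 = 124 + A, so A = 1.
Conserve atomic number: 0 + 54 = 53 + Z, so Z = 1.
A = 1 and Z = 1 is ¹H — a proton.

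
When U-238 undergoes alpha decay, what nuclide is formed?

Th-234

Alpha decay: mass number changes by -4, atomic number by -2.
A: 238 − 4 = 234; Z: 92 − 2 = 90.
Z = 90 is thorium, so the daughter is Th-234.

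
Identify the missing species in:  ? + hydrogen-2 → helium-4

deuteron

Conserve mass number: A + 2 = 4, so A = 2.
Conserve atomic number: Z + 1 = 2, so Z = 1.
A = 2 and Z = 1 is hydrogen-2 — a deuteron.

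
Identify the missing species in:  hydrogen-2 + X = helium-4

Conserve mass number: 2 + A = 4, so A = 2.
Conserve atomic number: 1 + Z = 2, so Z = 1.
A = 2 and Z = 1 is hydrogen-2 — a deuteron.

deuteron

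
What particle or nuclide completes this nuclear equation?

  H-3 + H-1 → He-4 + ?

gamma ray

Conserve mass number: 3 + 1 = 4 + A, so A = 0.
Conserve atomic number: 1 + 1 = 2 + Z, so Z = 0.
A = 0 and Z = 0 is γ — a gamma ray.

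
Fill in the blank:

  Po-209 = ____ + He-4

Pb-205

Conserve mass number: 209 = A + 4, so A = 205.
Conserve atomic number: 84 = Z + 2, so Z = 82.
Z = 82 is lead, so the species is Pb-205.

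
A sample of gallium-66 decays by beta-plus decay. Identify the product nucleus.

Beta-plus decay: mass number changes by +0, atomic number by -1.
A: 66 = 66; Z: 31 − 1 = 30.
Z = 30 is zinc, so the daughter is zinc-66.

Zn-66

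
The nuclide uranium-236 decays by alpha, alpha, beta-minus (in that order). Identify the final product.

Start: (A, Z) = (236, 92).
After α: (232, 90).
After α: (228, 88).
After β⁻: (228, 89).
Z = 89 is actinium.

Ac-228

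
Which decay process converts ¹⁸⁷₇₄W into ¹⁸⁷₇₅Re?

ΔA = 187 − 187 = 0; ΔZ = 75 − 74 = +1.
A is unchanged and Z rises by 1 — a neutron has become a proton (β⁻ decay).

beta-minus decay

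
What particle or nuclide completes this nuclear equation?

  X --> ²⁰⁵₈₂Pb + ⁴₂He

Conserve mass number: A = 205 + 4, so A = 209.
Conserve atomic number: Z = 82 + 2, so Z = 84.
Z = 84 is polonium, so the species is ²⁰⁹₈₄Po.

Po-209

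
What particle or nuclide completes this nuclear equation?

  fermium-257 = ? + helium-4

Cf-253

Conserve mass number: 257 = A + 4, so A = 253.
Conserve atomic number: 100 = Z + 2, so Z = 98.
Z = 98 is californium, so the species is californium-253.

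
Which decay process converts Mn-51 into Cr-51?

beta-plus decay or electron capture

ΔA = 51 − 51 = 0; ΔZ = 24 − 25 = -1.
A is unchanged and Z drops by 1 — a proton has become a neutron (β⁺ emission or electron capture).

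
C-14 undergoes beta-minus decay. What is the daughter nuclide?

Beta-minus decay: mass number changes by +0, atomic number by +1.
A: 14 = 14; Z: 6 + 1 = 7.
Z = 7 is nitrogen, so the daughter is N-14.

N-14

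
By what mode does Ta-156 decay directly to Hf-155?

ΔA = 155 − 156 = -1; ΔZ = 72 − 73 = -1.
A drops by 1 and Z drops by 1 — a proton was emitted.

proton emission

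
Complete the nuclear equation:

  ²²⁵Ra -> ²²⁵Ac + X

beta-minus particle

Conserve mass number: 225 = 225 + A, so A = 0.
Conserve atomic number: 88 = 89 + Z, so Z = -1.
A = 0 and Z = -1 is e⁻ — a beta-minus particle.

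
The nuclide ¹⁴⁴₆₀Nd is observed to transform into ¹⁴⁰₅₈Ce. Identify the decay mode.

ΔA = 140 − 144 = -4; ΔZ = 58 − 60 = -2.
A drops by 4 and Z drops by 2 — the signature of alpha emission.

alpha decay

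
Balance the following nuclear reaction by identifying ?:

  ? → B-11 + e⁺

Conserve mass number: A = 11 + 0, so A = 11.
Conserve atomic number: Z = 5 + 1, so Z = 6.
Z = 6 is carbon, so the species is C-11.

C-11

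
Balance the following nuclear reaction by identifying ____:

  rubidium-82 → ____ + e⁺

Kr-82

Conserve mass number: 82 = A + 0, so A = 82.
Conserve atomic number: 37 = Z + 1, so Z = 36.
Z = 36 is krypton, so the species is krypton-82.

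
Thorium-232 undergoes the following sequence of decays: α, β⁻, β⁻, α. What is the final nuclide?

Ra-224

Start: (A, Z) = (232, 90).
After α: (228, 88).
After β⁻: (228, 89).
After β⁻: (228, 90).
After α: (224, 88).
Z = 88 is radium.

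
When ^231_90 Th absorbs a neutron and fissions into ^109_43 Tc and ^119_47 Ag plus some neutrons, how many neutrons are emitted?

4

Conserve mass number: 232 = 109 + 119 + k, so k = 232 − 228 = 4.
Check atomic number: 90 = 43 + 47 + 0 = 90. ✓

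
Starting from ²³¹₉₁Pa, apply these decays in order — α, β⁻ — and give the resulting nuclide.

Th-227

Start: (A, Z) = (231, 91).
After α: (227, 89).
After β⁻: (227, 90).
Z = 90 is thorium.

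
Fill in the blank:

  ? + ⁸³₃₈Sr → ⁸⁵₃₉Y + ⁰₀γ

Conserve mass number: A + 83 = 85 + 0, so A = 2.
Conserve atomic number: Z + 38 = 39 + 0, so Z = 1.
A = 2 and Z = 1 is ²₁H — a deuteron.

deuteron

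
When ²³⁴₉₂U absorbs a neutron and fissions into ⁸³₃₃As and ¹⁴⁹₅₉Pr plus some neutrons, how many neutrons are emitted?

3

Conserve mass number: 235 = 83 + 149 + k, so k = 235 − 232 = 3.
Check atomic number: 92 = 33 + 59 + 0 = 92. ✓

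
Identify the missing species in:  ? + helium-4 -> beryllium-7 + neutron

Conserve mass number: A + 4 = 7 + 1, so A = 4.
Conserve atomic number: Z + 2 = 4 + 0, so Z = 2.
A = 4 and Z = 2 is helium-4 — an alpha particle.

alpha particle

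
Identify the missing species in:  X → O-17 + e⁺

F-17

Conserve mass number: A = 17 + 0, so A = 17.
Conserve atomic number: Z = 8 + 1, so Z = 9.
Z = 9 is fluorine, so the species is F-17.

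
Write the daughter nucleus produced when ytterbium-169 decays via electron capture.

Electron capture: mass number changes by +0, atomic number by -1.
A: 169 = 169; Z: 70 − 1 = 69.
Z = 69 is thulium, so the daughter is thulium-169.

Tm-169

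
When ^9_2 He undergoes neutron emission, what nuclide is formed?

Neutron emission: mass number changes by -1, atomic number by +0.
A: 9 − 1 = 8; Z: 2 = 2.
Z = 2 is helium, so the daughter is ^8_2 He.

He-8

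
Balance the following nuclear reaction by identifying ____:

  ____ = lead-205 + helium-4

Po-209

Conserve mass number: A = 205 + 4, so A = 209.
Conserve atomic number: Z = 82 + 2, so Z = 84.
Z = 84 is polonium, so the species is polonium-209.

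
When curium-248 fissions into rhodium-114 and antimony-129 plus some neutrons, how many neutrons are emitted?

5

Conserve mass number: 248 = 114 + 129 + k, so k = 248 − 243 = 5.
Check atomic number: 96 = 45 + 51 + 0 = 96. ✓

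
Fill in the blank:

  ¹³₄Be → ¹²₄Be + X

neutron

Conserve mass number: 13 = 12 + A, so A = 1.
Conserve atomic number: 4 = 4 + Z, so Z = 0.
A = 1 and Z = 0 is ¹₀n — a neutron.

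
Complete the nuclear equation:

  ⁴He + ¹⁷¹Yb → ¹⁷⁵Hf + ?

gamma ray

Conserve mass number: 4 + 171 = 175 + A, so A = 0.
Conserve atomic number: 2 + 70 = 72 + Z, so Z = 0.
A = 0 and Z = 0 is γ — a gamma ray.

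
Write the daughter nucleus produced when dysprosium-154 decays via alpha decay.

Alpha decay: mass number changes by -4, atomic number by -2.
A: 154 − 4 = 150; Z: 66 − 2 = 64.
Z = 64 is gadolinium, so the daughter is gadolinium-150.

Gd-150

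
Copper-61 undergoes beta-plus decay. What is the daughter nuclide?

Beta-plus decay: mass number changes by +0, atomic number by -1.
A: 61 = 61; Z: 29 − 1 = 28.
Z = 28 is nickel, so the daughter is nickel-61.

Ni-61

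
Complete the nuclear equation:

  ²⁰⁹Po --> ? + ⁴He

Pb-205

Conserve mass number: 209 = A + 4, so A = 205.
Conserve atomic number: 84 = Z + 2, so Z = 82.
Z = 82 is lead, so the species is ²⁰⁵Pb.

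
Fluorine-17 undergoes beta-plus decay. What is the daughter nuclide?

Beta-plus decay: mass number changes by +0, atomic number by -1.
A: 17 = 17; Z: 9 − 1 = 8.
Z = 8 is oxygen, so the daughter is oxygen-17.

O-17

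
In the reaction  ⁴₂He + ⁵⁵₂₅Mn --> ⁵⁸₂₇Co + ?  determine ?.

neutron

Conserve mass number: 4 + 55 = 58 + A, so A = 1.
Conserve atomic number: 2 + 25 = 27 + Z, so Z = 0.
A = 1 and Z = 0 is ¹₀n — a neutron.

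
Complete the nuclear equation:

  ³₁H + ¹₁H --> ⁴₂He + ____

gamma ray

Conserve mass number: 3 + 1 = 4 + A, so A = 0.
Conserve atomic number: 1 + 1 = 2 + Z, so Z = 0.
A = 0 and Z = 0 is ⁰₀γ — a gamma ray.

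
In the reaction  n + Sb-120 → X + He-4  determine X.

In-117

Conserve mass number: 1 + 120 = A + 4, so A = 117.
Conserve atomic number: 0 + 51 = Z + 2, so Z = 49.
Z = 49 is indium, so the species is In-117.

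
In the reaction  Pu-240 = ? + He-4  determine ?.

U-236

Conserve mass number: 240 = A + 4, so A = 236.
Conserve atomic number: 94 = Z + 2, so Z = 92.
Z = 92 is uranium, so the species is U-236.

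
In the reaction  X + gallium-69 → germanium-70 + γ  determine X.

proton

Conserve mass number: A + 69 = 70 + 0, so A = 1.
Conserve atomic number: Z + 31 = 32 + 0, so Z = 1.
A = 1 and Z = 1 is hydrogen-1 — a proton.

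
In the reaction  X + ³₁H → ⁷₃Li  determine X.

alpha particle

Conserve mass number: A + 3 = 7, so A = 4.
Conserve atomic number: Z + 1 = 3, so Z = 2.
A = 4 and Z = 2 is ⁴₂He — an alpha particle.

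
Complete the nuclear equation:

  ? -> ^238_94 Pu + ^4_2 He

Cm-242

Conserve mass number: A = 238 + 4, so A = 242.
Conserve atomic number: Z = 94 + 2, so Z = 96.
Z = 96 is curium, so the species is ^242_96 Cm.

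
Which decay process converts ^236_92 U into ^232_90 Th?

ΔA = 232 − 236 = -4; ΔZ = 90 − 92 = -2.
A drops by 4 and Z drops by 2 — the signature of alpha emission.

alpha decay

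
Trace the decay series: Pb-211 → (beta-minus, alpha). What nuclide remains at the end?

Start: (A, Z) = (211, 82).
After β⁻: (211, 83).
After α: (207, 81).
Z = 81 is thallium.

Tl-207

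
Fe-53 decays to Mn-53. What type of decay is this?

ΔA = 53 − 53 = 0; ΔZ = 25 − 26 = -1.
A is unchanged and Z drops by 1 — a proton has become a neutron (β⁺ emission or electron capture).

beta-plus decay or electron capture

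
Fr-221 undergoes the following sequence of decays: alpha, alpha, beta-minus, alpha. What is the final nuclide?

Start: (A, Z) = (221, 87).
After α: (217, 85).
After α: (213, 83).
After β⁻: (213, 84).
After α: (209, 82).
Z = 82 is lead.

Pb-209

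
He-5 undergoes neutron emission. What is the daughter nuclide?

He-4

Neutron emission: mass number changes by -1, atomic number by +0.
A: 5 − 1 = 4; Z: 2 = 2.
Z = 2 is helium, so the daughter is He-4.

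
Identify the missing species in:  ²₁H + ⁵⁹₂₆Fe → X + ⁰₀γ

Conserve mass number: 2 + 59 = A + 0, so A = 61.
Conserve atomic number: 1 + 26 = Z + 0, so Z = 27.
Z = 27 is cobalt, so the species is ⁶¹₂₇Co.

Co-61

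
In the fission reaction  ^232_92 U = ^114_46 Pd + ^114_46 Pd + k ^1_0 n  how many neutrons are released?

Conserve mass number: 232 = 114 + 114 + k, so k = 232 − 228 = 4.
Check atomic number: 92 = 46 + 46 + 0 = 92. ✓

4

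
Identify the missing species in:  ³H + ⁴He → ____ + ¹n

Conserve mass number: 3 + 4 = A + 1, so A = 6.
Conserve atomic number: 1 + 2 = Z + 0, so Z = 3.
Z = 3 is lithium, so the species is ⁶Li.

Li-6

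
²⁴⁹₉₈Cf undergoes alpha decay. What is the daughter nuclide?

Cm-245

Alpha decay: mass number changes by -4, atomic number by -2.
A: 249 − 4 = 245; Z: 98 − 2 = 96.
Z = 96 is curium, so the daughter is ²⁴⁵₉₆Cm.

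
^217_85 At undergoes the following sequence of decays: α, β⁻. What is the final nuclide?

Po-213

Start: (A, Z) = (217, 85).
After α: (213, 83).
After β⁻: (213, 84).
Z = 84 is polonium.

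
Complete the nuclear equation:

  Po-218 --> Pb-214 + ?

Conserve mass number: 218 = 214 + A, so A = 4.
Conserve atomic number: 84 = 82 + Z, so Z = 2.
A = 4 and Z = 2 is He-4 — an alpha particle.

alpha particle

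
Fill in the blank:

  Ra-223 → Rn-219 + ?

alpha particle

Conserve mass number: 223 = 219 + A, so A = 4.
Conserve atomic number: 88 = 86 + Z, so Z = 2.
A = 4 and Z = 2 is He-4 — an alpha particle.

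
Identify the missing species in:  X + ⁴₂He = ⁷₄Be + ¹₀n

alpha particle

Conserve mass number: A + 4 = 7 + 1, so A = 4.
Conserve atomic number: Z + 2 = 4 + 0, so Z = 2.
A = 4 and Z = 2 is ⁴₂He — an alpha particle.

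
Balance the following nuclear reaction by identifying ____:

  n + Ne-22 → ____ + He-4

O-19

Conserve mass number: 1 + 22 = A + 4, so A = 19.
Conserve atomic number: 0 + 10 = Z + 2, so Z = 8.
Z = 8 is oxygen, so the species is O-19.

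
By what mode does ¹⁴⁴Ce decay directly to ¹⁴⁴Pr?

beta-minus decay

ΔA = 144 − 144 = 0; ΔZ = 59 − 58 = +1.
A is unchanged and Z rises by 1 — a neutron has become a proton (β⁻ decay).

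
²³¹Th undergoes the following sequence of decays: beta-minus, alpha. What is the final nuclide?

Start: (A, Z) = (231, 90).
After β⁻: (231, 91).
After α: (227, 89).
Z = 89 is actinium.

Ac-227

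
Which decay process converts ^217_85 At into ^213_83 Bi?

alpha decay

ΔA = 213 − 217 = -4; ΔZ = 83 − 85 = -2.
A drops by 4 and Z drops by 2 — the signature of alpha emission.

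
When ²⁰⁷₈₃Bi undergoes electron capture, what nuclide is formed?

Pb-207

Electron capture: mass number changes by +0, atomic number by -1.
A: 207 = 207; Z: 83 − 1 = 82.
Z = 82 is lead, so the daughter is ²⁰⁷₈₂Pb.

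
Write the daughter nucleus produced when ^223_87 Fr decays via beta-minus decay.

Ra-223

Beta-minus decay: mass number changes by +0, atomic number by +1.
A: 223 = 223; Z: 87 + 1 = 88.
Z = 88 is radium, so the daughter is ^223_88 Ra.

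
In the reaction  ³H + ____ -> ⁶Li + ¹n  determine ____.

alpha particle

Conserve mass number: 3 + A = 6 + 1, so A = 4.
Conserve atomic number: 1 + Z = 3 + 0, so Z = 2.
A = 4 and Z = 2 is ⁴He — an alpha particle.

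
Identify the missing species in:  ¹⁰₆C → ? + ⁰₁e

B-10

Conserve mass number: 10 = A + 0, so A = 10.
Conserve atomic number: 6 = Z + 1, so Z = 5.
Z = 5 is boron, so the species is ¹⁰₅B.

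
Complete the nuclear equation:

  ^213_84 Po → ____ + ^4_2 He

Pb-209

Conserve mass number: 213 = A + 4, so A = 209.
Conserve atomic number: 84 = Z + 2, so Z = 82.
Z = 82 is lead, so the species is ^209_82 Pb.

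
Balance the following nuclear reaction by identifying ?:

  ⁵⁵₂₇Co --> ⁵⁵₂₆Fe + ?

positron

Conserve mass number: 55 = 55 + A, so A = 0.
Conserve atomic number: 27 = 26 + Z, so Z = 1.
A = 0 and Z = 1 is ⁰₁e — a positron.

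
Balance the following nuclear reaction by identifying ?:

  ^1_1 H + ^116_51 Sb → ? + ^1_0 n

Conserve mass number: 1 + 116 = A + 1, so A = 116.
Conserve atomic number: 1 + 51 = Z + 0, so Z = 52.
Z = 52 is tellurium, so the species is ^116_52 Te.

Te-116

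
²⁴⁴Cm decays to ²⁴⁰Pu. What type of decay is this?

alpha decay

ΔA = 240 − 244 = -4; ΔZ = 94 − 96 = -2.
A drops by 4 and Z drops by 2 — the signature of alpha emission.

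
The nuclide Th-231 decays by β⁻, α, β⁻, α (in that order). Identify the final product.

Ra-223

Start: (A, Z) = (231, 90).
After β⁻: (231, 91).
After α: (227, 89).
After β⁻: (227, 90).
After α: (223, 88).
Z = 88 is radium.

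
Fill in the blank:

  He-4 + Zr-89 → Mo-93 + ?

Conserve mass number: 4 + 89 = 93 + A, so A = 0.
Conserve atomic number: 2 + 40 = 42 + Z, so Z = 0.
A = 0 and Z = 0 is γ — a gamma ray.

gamma ray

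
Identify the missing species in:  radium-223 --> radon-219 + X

alpha particle

Conserve mass number: 223 = 219 + A, so A = 4.
Conserve atomic number: 88 = 86 + Z, so Z = 2.
A = 4 and Z = 2 is helium-4 — an alpha particle.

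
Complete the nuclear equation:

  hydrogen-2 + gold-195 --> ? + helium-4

Conserve mass number: 2 + 195 = A + 4, so A = 193.
Conserve atomic number: 1 + 79 = Z + 2, so Z = 78.
Z = 78 is platinum, so the species is platinum-193.

Pt-193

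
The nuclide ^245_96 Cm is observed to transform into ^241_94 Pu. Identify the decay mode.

alpha decay

ΔA = 241 − 245 = -4; ΔZ = 94 − 96 = -2.
A drops by 4 and Z drops by 2 — the signature of alpha emission.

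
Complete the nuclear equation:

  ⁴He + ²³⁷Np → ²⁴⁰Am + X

Conserve mass number: 4 + 237 = 240 + A, so A = 1.
Conserve atomic number: 2 + 93 = 95 + Z, so Z = 0.
A = 1 and Z = 0 is ¹n — a neutron.

neutron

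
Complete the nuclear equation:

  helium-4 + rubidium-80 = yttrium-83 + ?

Conserve mass number: 4 + 80 = 83 + A, so A = 1.
Conserve atomic number: 2 + 37 = 39 + Z, so Z = 0.
A = 1 and Z = 0 is neutron — a neutron.

neutron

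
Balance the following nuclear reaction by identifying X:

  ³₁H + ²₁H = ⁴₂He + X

Conserve mass number: 3 + 2 = 4 + A, so A = 1.
Conserve atomic number: 1 + 1 = 2 + Z, so Z = 0.
A = 1 and Z = 0 is ¹₀n — a neutron.

neutron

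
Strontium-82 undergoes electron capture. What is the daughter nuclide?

Electron capture: mass number changes by +0, atomic number by -1.
A: 82 = 82; Z: 38 − 1 = 37.
Z = 37 is rubidium, so the daughter is rubidium-82.

Rb-82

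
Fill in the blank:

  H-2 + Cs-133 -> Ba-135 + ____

gamma ray

Conserve mass number: 2 + 133 = 135 + A, so A = 0.
Conserve atomic number: 1 + 55 = 56 + Z, so Z = 0.
A = 0 and Z = 0 is γ — a gamma ray.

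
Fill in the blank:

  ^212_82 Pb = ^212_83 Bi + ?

Conserve mass number: 212 = 212 + A, so A = 0.
Conserve atomic number: 82 = 83 + Z, so Z = -1.
A = 0 and Z = -1 is ^0_-1 e — a beta-minus particle.

beta-minus particle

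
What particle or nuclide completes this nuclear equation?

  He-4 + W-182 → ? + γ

Os-186

Conserve mass number: 4 + 182 = A + 0, so A = 186.
Conserve atomic number: 2 + 74 = Z + 0, so Z = 76.
Z = 76 is osmium, so the species is Os-186.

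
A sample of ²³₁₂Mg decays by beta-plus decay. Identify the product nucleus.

Na-23

Beta-plus decay: mass number changes by +0, atomic number by -1.
A: 23 = 23; Z: 12 − 1 = 11.
Z = 11 is sodium, so the daughter is ²³₁₁Na.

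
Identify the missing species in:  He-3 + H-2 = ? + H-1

Conserve mass number: 3 + 2 = A + 1, so A = 4.
Conserve atomic number: 2 + 1 = Z + 1, so Z = 2.
A = 4 and Z = 2 is He-4 — an alpha particle.

He-4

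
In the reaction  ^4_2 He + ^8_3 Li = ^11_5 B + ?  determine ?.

neutron

Conserve mass number: 4 + 8 = 11 + A, so A = 1.
Conserve atomic number: 2 + 3 = 5 + Z, so Z = 0.
A = 1 and Z = 0 is ^1_0 n — a neutron.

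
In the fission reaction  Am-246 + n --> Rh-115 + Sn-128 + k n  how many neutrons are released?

4

Conserve mass number: 247 = 115 + 128 + k, so k = 247 − 243 = 4.
Check atomic number: 95 = 45 + 50 + 0 = 95. ✓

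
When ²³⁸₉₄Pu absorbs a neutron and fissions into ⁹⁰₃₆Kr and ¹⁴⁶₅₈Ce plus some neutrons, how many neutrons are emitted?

Conserve mass number: 239 = 90 + 146 + k, so k = 239 − 236 = 3.
Check atomic number: 94 = 36 + 58 + 0 = 94. ✓

3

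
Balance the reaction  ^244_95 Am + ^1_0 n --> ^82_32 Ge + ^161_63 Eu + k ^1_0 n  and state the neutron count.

2

Conserve mass number: 245 = 82 + 161 + k, so k = 245 − 243 = 2.
Check atomic number: 95 = 32 + 63 + 0 = 95. ✓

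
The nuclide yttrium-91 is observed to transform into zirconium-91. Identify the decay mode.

ΔA = 91 − 91 = 0; ΔZ = 40 − 39 = +1.
A is unchanged and Z rises by 1 — a neutron has become a proton (β⁻ decay).

beta-minus decay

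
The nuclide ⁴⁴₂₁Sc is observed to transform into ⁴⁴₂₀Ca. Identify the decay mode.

beta-plus decay or electron capture

ΔA = 44 − 44 = 0; ΔZ = 20 − 21 = -1.
A is unchanged and Z drops by 1 — a proton has become a neutron (β⁺ emission or electron capture).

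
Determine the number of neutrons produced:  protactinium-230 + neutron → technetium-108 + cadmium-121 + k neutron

2

Conserve mass number: 231 = 108 + 121 + k, so k = 231 − 229 = 2.
Check atomic number: 91 = 43 + 48 + 0 = 91. ✓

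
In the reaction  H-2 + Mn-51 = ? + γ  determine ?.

Fe-53

Conserve mass number: 2 + 51 = A + 0, so A = 53.
Conserve atomic number: 1 + 25 = Z + 0, so Z = 26.
Z = 26 is iron, so the species is Fe-53.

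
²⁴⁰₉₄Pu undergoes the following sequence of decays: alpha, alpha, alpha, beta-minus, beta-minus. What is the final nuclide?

Th-228

Start: (A, Z) = (240, 94).
After α: (236, 92).
After α: (232, 90).
After α: (228, 88).
After β⁻: (228, 89).
After β⁻: (228, 90).
Z = 90 is thorium.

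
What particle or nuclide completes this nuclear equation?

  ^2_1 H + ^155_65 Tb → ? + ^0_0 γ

Conserve mass number: 2 + 155 = A + 0, so A = 157.
Conserve atomic number: 1 + 65 = Z + 0, so Z = 66.
Z = 66 is dysprosium, so the species is ^157_66 Dy.

Dy-157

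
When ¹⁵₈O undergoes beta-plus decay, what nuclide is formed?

N-15

Beta-plus decay: mass number changes by +0, atomic number by -1.
A: 15 = 15; Z: 8 − 1 = 7.
Z = 7 is nitrogen, so the daughter is ¹⁵₇N.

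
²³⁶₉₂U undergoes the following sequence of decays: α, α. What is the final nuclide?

Start: (A, Z) = (236, 92).
After α: (232, 90).
After α: (228, 88).
Z = 88 is radium.

Ra-228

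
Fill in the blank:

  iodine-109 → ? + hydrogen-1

Te-108

Conserve mass number: 109 = A + 1, so A = 108.
Conserve atomic number: 53 = Z + 1, so Z = 52.
Z = 52 is tellurium, so the species is tellurium-108.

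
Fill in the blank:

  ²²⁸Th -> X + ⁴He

Conserve mass number: 228 = A + 4, so A = 224.
Conserve atomic number: 90 = Z + 2, so Z = 88.
Z = 88 is radium, so the species is ²²⁴Ra.

Ra-224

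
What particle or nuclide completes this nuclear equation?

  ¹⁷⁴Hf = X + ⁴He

Yb-170

Conserve mass number: 174 = A + 4, so A = 170.
Conserve atomic number: 72 = Z + 2, so Z = 70.
Z = 70 is ytterbium, so the species is ¹⁷⁰Yb.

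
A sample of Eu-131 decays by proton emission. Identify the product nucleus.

Proton emission: mass number changes by -1, atomic number by -1.
A: 131 − 1 = 130; Z: 63 − 1 = 62.
Z = 62 is samarium, so the daughter is Sm-130.

Sm-130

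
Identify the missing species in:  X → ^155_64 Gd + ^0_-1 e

Eu-155

Conserve mass number: A = 155 + 0, so A = 155.
Conserve atomic number: Z = 64 − 1, so Z = 63.
Z = 63 is europium, so the species is ^155_63 Eu.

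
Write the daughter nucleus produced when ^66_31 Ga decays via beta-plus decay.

Zn-66

Beta-plus decay: mass number changes by +0, atomic number by -1.
A: 66 = 66; Z: 31 − 1 = 30.
Z = 30 is zinc, so the daughter is ^66_30 Zn.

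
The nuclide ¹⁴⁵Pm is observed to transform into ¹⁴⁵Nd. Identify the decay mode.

ΔA = 145 − 145 = 0; ΔZ = 60 − 61 = -1.
A is unchanged and Z drops by 1 — a proton has become a neutron (β⁺ emission or electron capture).

beta-plus decay or electron capture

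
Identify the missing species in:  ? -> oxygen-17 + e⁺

F-17

Conserve mass number: A = 17 + 0, so A = 17.
Conserve atomic number: Z = 8 + 1, so Z = 9.
Z = 9 is fluorine, so the species is fluorine-17.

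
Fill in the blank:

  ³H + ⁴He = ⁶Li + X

Conserve mass number: 3 + 4 = 6 + A, so A = 1.
Conserve atomic number: 1 + 2 = 3 + Z, so Z = 0.
A = 1 and Z = 0 is ¹n — a neutron.

neutron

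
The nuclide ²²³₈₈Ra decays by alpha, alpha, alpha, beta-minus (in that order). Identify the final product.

Start: (A, Z) = (223, 88).
After α: (219, 86).
After α: (215, 84).
After α: (211, 82).
After β⁻: (211, 83).
Z = 83 is bismuth.

Bi-211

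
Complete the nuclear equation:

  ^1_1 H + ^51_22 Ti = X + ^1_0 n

V-51

Conserve mass number: 1 + 51 = A + 1, so A = 51.
Conserve atomic number: 1 + 22 = Z + 0, so Z = 23.
Z = 23 is vanadium, so the species is ^51_23 V.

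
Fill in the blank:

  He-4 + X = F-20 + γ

Conserve mass number: 4 + A = 20 + 0, so A = 16.
Conserve atomic number: 2 + Z = 9 + 0, so Z = 7.
Z = 7 is nitrogen, so the species is N-16.

N-16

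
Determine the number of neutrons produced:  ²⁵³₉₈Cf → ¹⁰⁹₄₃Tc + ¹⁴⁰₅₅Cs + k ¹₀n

4

Conserve mass number: 253 = 109 + 140 + k, so k = 253 − 249 = 4.
Check atomic number: 98 = 43 + 55 + 0 = 98. ✓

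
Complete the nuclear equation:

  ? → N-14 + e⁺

O-14

Conserve mass number: A = 14 + 0, so A = 14.
Conserve atomic number: Z = 7 + 1, so Z = 8.
Z = 8 is oxygen, so the species is O-14.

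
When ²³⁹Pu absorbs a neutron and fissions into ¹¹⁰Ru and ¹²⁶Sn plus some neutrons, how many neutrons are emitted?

4

Conserve mass number: 240 = 110 + 126 + k, so k = 240 − 236 = 4.
Check atomic number: 94 = 44 + 50 + 0 = 94. ✓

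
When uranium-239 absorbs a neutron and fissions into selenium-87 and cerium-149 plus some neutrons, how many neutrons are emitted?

Conserve mass number: 240 = 87 + 149 + k, so k = 240 − 236 = 4.
Check atomic number: 92 = 34 + 58 + 0 = 92. ✓

4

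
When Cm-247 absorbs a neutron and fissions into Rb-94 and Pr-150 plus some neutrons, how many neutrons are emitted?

4

Conserve mass number: 248 = 94 + 150 + k, so k = 248 − 244 = 4.
Check atomic number: 96 = 37 + 59 + 0 = 96. ✓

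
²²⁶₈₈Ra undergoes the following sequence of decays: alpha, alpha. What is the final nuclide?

Po-218

Start: (A, Z) = (226, 88).
After α: (222, 86).
After α: (218, 84).
Z = 84 is polonium.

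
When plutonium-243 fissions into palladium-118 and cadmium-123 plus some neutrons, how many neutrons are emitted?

Conserve mass number: 243 = 118 + 123 + k, so k = 243 − 241 = 2.
Check atomic number: 94 = 46 + 48 + 0 = 94. ✓

2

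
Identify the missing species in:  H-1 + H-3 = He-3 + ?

Conserve mass number: 1 + 3 = 3 + A, so A = 1.
Conserve atomic number: 1 + 1 = 2 + Z, so Z = 0.
A = 1 and Z = 0 is n — a neutron.

neutron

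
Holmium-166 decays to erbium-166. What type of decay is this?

ΔA = 166 − 166 = 0; ΔZ = 68 − 67 = +1.
A is unchanged and Z rises by 1 — a neutron has become a proton (β⁻ decay).

beta-minus decay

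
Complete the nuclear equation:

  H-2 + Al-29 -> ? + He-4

Conserve mass number: 2 + 29 = A + 4, so A = 27.
Conserve atomic number: 1 + 13 = Z + 2, so Z = 12.
Z = 12 is magnesium, so the species is Mg-27.

Mg-27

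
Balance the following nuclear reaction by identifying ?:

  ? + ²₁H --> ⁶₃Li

Conserve mass number: A + 2 = 6, so A = 4.
Conserve atomic number: Z + 1 = 3, so Z = 2.
A = 4 and Z = 2 is ⁴₂He — an alpha particle.

alpha particle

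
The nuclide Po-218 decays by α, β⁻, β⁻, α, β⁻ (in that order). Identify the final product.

Start: (A, Z) = (218, 84).
After α: (214, 82).
After β⁻: (214, 83).
After β⁻: (214, 84).
After α: (210, 82).
After β⁻: (210, 83).
Z = 83 is bismuth.

Bi-210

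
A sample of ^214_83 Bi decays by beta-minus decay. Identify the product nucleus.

Beta-minus decay: mass number changes by +0, atomic number by +1.
A: 214 = 214; Z: 83 + 1 = 84.
Z = 84 is polonium, so the daughter is ^214_84 Po.

Po-214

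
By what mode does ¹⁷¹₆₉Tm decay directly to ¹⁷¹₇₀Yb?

ΔA = 171 − 171 = 0; ΔZ = 70 − 69 = +1.
A is unchanged and Z rises by 1 — a neutron has become a proton (β⁻ decay).

beta-minus decay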